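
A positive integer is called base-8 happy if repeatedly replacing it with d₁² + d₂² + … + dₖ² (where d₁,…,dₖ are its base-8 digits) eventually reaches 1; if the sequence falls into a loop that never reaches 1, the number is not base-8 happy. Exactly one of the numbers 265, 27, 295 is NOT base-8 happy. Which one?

265: 265 → 18 → 8 → 1  — reaches 1 (base-8 happy)
27: 27 → 18 → 8 → 1  — reaches 1 (base-8 happy)
295: 295 → 81 → 6 → 36 → 32 → 16 → 4 → 16  — repeats 16 (not base-8 happy)

295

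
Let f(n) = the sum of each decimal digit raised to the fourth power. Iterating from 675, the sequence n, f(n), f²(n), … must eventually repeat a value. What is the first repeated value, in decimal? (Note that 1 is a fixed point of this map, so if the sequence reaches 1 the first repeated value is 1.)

13139

675 → 6⁴ + 7⁴ + 5⁴ = 4322
4322 → 4⁴ + 3⁴ + 2⁴ + 2⁴ = 369
369 → 3⁴ + 6⁴ + 9⁴ = 7938
7938 → 7⁴ + 9⁴ + 3⁴ + 8⁴ = 13139
13139 → 1⁴ + 3⁴ + 1⁴ + 3⁴ + 9⁴ = 6725
6725 → 6⁴ + 7⁴ + 2⁴ + 5⁴ = 4338
4338 → 4⁴ + 3⁴ + 3⁴ + 8⁴ = 4514
4514 → 4⁴ + 5⁴ + 1⁴ + 4⁴ = 1138
1138 → 1⁴ + 1⁴ + 3⁴ + 8⁴ = 4179
4179 → 4⁴ + 1⁴ + 7⁴ + 9⁴ = 9219
9219 → 9⁴ + 2⁴ + 1⁴ + 9⁴ = 13139  — 13139 already appeared earlier.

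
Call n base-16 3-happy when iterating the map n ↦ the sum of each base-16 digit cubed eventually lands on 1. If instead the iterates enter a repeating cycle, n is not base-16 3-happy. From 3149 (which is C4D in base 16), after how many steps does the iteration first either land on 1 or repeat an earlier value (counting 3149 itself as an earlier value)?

8

3149 = (12,4,13)_16 → 12³ + 4³ + 13³ = 3989
3989 = (15,9,5)_16 → 15³ + 9³ + 5³ = 4229
4229 = (1,0,8,5)_16 → 1³ + 0³ + 8³ + 5³ = 638
638 = (2,7,14)_16 → 2³ + 7³ + 14³ = 3095
3095 = (12,1,7)_16 → 12³ + 1³ + 7³ = 2072
2072 = (8,1,8)_16 → 8³ + 1³ + 8³ = 1025
1025 = (4,0,1)_16 → 4³ + 0³ + 1³ = 65
65 = (4,1)_16 → 4³ + 1³ = 65  — 65 repeats.
That took 8 steps.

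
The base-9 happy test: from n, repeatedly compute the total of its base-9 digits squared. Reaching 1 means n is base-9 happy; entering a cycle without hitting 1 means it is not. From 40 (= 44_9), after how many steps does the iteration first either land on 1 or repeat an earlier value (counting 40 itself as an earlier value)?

40 = (4,4)_9 → 4² + 4² = 32
32 = (3,5)_9 → 3² + 5² = 34
34 = (3,7)_9 → 3² + 7² = 58
58 = (6,4)_9 → 6² + 4² = 52
52 = (5,7)_9 → 5² + 7² = 74
74 = (8,2)_9 → 8² + 2² = 68
68 = (7,5)_9 → 7² + 5² = 74  — 74 repeats.
That took 7 steps.

7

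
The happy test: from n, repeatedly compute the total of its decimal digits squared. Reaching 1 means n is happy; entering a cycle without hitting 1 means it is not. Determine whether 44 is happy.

44 → 32
32 → 13
13 → 10
10 → 1  — reached 1.

happy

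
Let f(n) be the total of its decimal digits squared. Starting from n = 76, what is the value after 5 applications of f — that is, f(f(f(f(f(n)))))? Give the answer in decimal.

76 → 7² + 6² = 85
85 → 8² + 5² = 89
89 → 8² + 9² = 145
145 → 1² + 4² + 5² = 42
42 → 4² + 2² = 20

20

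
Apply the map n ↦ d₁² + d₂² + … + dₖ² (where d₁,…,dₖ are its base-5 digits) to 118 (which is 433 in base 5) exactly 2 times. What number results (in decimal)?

118 = (4,3,3)_5 → 4² + 3² + 3² = 16 + 9 + 9 = 34
34 = (1,1,4)_5 → 1² + 1² + 4² = 1 + 1 + 16 = 18

18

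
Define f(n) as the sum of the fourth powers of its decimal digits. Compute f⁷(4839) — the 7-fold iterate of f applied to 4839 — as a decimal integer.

13139

4839 → 4⁴ + 8⁴ + 3⁴ + 9⁴ = 10994
10994 → 1⁴ + 0⁴ + 9⁴ + 9⁴ + 4⁴ = 13379
13379 → 1⁴ + 3⁴ + 3⁴ + 7⁴ + 9⁴ = 9125
9125 → 9⁴ + 1⁴ + 2⁴ + 5⁴ = 7203
7203 → 7⁴ + 2⁴ + 0⁴ + 3⁴ = 2498
2498 → 2⁴ + 4⁴ + 9⁴ + 8⁴ = 10929
10929 → 1⁴ + 0⁴ + 9⁴ + 2⁴ + 9⁴ = 13139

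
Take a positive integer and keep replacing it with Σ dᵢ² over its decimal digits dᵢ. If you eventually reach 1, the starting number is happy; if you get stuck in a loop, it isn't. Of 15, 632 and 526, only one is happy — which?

15: 15 → 26 → 40 → 16 → 37 → 58 → 89 → 145 → 42 → 20 → 4 → 16  — repeats 16 (not happy)
632: 632 → 49 → 97 → 130 → 10 → 1  — reaches 1 (happy)
526: 526 → 65 → 61 → 37 → 58 → 89 → 145 → 42 → 20 → 4 → 16 → 37  — repeats 37 (not happy)

632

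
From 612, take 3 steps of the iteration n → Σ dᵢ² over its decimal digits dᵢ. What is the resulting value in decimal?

612 → 6² + 1² + 2² = 36 + 1 + 4 = 41
41 → 4² + 1² = 16 + 1 = 17
17 → 1² + 7² = 1 + 49 = 50

50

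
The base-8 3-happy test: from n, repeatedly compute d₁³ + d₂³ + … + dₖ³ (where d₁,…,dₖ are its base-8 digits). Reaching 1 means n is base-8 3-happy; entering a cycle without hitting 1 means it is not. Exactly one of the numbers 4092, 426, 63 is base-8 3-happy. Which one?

4092: 4092 → 1093 → 134 → 224 → 91 → 55 → 559 → 469 → 476 → 434 → 440 → 559  — repeats 559 (not base-8 3-happy)
426: 426 → 349 → 277 → 197 → 152 → 35 → 91 → 55 → 559 → 469 → 476 → 434 → 440 → 559  — repeats 559 (not base-8 3-happy)
63: 63 → 686 → 350 → 368 → 341 → 258 → 72 → 2 → 8 → 1  — reaches 1 (base-8 3-happy)

63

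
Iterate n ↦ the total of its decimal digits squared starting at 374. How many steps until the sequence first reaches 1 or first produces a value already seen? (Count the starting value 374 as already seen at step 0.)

12

374 → 3² + 7² + 4² = 9 + 49 + 16 = 74
74 → 7² + 4² = 49 + 16 = 65
65 → 6² + 5² = 36 + 25 = 61
61 → 6² + 1² = 36 + 1 = 37
37 → 3² + 7² = 9 + 49 = 58
58 → 5² + 8² = 25 + 64 = 89
89 → 8² + 9² = 64 + 81 = 145
145 → 1² + 4² + 5² = 1 + 16 + 25 = 42
42 → 4² + 2² = 16 + 4 = 20
20 → 2² + 0² = 4 + 0 = 4
4 → 4² = 16
16 → 1² + 6² = 1 + 36 = 37  — 37 repeats.
That took 12 steps.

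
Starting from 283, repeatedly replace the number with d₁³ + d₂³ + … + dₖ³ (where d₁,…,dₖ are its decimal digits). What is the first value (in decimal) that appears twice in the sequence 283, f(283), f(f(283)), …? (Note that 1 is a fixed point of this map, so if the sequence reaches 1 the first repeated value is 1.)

283 → 2³ + 8³ + 3³ = 8 + 512 + 27 = 547
547 → 5³ + 4³ + 7³ = 125 + 64 + 343 = 532
532 → 5³ + 3³ + 2³ = 125 + 27 + 8 = 160
160 → 1³ + 6³ + 0³ = 1 + 216 + 0 = 217
217 → 2³ + 1³ + 7³ = 8 + 1 + 343 = 352
352 → 3³ + 5³ + 2³ = 27 + 125 + 8 = 160  — 160 already appeared earlier.

160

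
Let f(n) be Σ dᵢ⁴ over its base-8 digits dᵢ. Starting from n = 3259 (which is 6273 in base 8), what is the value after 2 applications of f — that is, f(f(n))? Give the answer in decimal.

2514

3259 = (6,2,7,3)_8 → 6⁴ + 2⁴ + 7⁴ + 3⁴ = 1296 + 16 + 2401 + 81 = 3794
3794 = (7,3,2,2)_8 → 7⁴ + 3⁴ + 2⁴ + 2⁴ = 2401 + 81 + 16 + 16 = 2514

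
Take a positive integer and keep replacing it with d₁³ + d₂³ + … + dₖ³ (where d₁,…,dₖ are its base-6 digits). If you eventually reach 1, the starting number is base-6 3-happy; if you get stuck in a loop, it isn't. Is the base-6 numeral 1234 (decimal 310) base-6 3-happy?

310 = (1,2,3,4)_6 → 1³ + 2³ + 3³ + 4³ = 100
100 = (2,4,4)_6 → 2³ + 4³ + 4³ = 136
136 = (3,4,4)_6 → 3³ + 4³ + 4³ = 155
155 = (4,1,5)_6 → 4³ + 1³ + 5³ = 190
190 = (5,1,4)_6 → 5³ + 1³ + 4³ = 190  — 190 already seen; the sequence cycles without reaching 1.

not base-6 3-happy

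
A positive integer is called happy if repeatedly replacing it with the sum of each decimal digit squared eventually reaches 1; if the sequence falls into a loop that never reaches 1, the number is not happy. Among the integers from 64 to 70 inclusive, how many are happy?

2

64: 64 → 52 → 29 → 85 → 89 → 145 → 42 → 20 → 4 → 16 → 37 → 58 → 89  — not happy
65: 65 → 61 → 37 → 58 → 89 → 145 → 42 → 20 → 4 → 16 → 37  — not happy
66: 66 → 72 → 53 → 34 → 25 → 29 → 85 → 89 → 145 → 42 → 20 → 4 → 16 → 37 → 58 → 89  — not happy
67: 67 → 85 → 89 → 145 → 42 → 20 → 4 → 16 → 37 → 58 → 89  — not happy
68: 68 → 100 → 1  — happy
69: 69 → 117 → 51 → 26 → 40 → 16 → 37 → 58 → 89 → 145 → 42 → 20 → 4 → 16  — not happy
70: 70 → 49 → 97 → 130 → 10 → 1  — happy
happy: 68, 70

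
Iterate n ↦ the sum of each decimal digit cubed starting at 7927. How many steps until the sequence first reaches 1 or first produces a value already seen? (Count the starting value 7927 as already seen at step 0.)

7927 → 7³ + 9³ + 2³ + 7³ = 1423
1423 → 1³ + 4³ + 2³ + 3³ = 100
100 → 1³ + 0³ + 0³ = 1  — reached 1.
That took 3 steps.

3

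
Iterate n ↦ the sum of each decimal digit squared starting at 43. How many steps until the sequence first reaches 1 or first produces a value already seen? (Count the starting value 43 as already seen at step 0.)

12

43 → 25
25 → 29
29 → 85
85 → 89
89 → 145
145 → 42
42 → 20
20 → 4
4 → 16
16 → 37
37 → 58
58 → 89  — 89 repeats.
That took 12 steps.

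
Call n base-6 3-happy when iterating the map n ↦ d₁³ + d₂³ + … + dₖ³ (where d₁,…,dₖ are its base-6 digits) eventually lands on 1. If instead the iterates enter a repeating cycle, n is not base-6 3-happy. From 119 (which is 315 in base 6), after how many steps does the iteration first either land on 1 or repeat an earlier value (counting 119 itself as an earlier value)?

119 = (3,1,5)_6 → 3³ + 1³ + 5³ = 153
153 = (4,1,3)_6 → 4³ + 1³ + 3³ = 92
92 = (2,3,2)_6 → 2³ + 3³ + 2³ = 43
43 = (1,1,1)_6 → 1³ + 1³ + 1³ = 3
3 = (3)_6 → 3³ = 27
27 = (4,3)_6 → 4³ + 3³ = 91
91 = (2,3,1)_6 → 2³ + 3³ + 1³ = 36
36 = (1,0,0)_6 → 1³ + 0³ + 0³ = 1  — reached 1.
That took 8 steps.

8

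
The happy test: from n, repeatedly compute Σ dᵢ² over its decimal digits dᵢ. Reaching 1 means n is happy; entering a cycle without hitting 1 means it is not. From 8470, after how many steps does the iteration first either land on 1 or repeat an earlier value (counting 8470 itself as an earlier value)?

8470 → 8² + 4² + 7² + 0² = 64 + 16 + 49 + 0 = 129
129 → 1² + 2² + 9² = 1 + 4 + 81 = 86
86 → 8² + 6² = 64 + 36 = 100
100 → 1² + 0² + 0² = 1 + 0 + 0 = 1  — reached 1.
That took 4 steps.

4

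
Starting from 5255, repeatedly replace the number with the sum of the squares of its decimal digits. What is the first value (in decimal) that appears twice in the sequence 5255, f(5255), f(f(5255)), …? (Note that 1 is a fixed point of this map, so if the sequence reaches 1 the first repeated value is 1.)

1

5255 → 5² + 2² + 5² + 5² = 79
79 → 7² + 9² = 130
130 → 1² + 3² + 0² = 10
10 → 1² + 0² = 1  — reached the fixed point 1.
1 → 1, so 1 is the first repeated value.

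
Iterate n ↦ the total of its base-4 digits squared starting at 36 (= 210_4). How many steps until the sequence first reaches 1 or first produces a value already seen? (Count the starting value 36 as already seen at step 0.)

36 = (2,1,0)_4 → 2² + 1² + 0² = 4 + 1 + 0 = 5
5 = (1,1)_4 → 1² + 1² = 1 + 1 = 2
2 = (2)_4 → 2² = 4
4 = (1,0)_4 → 1² + 0² = 1 + 0 = 1  — reached 1.
That took 4 steps.

4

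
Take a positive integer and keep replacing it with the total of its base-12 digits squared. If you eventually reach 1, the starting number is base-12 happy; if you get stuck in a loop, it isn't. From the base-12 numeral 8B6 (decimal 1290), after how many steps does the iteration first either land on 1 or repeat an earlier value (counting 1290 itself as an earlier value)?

4

1290 = (8,11,6)_12 → 8² + 11² + 6² = 221
221 = (1,6,5)_12 → 1² + 6² + 5² = 62
62 = (5,2)_12 → 5² + 2² = 29
29 = (2,5)_12 → 2² + 5² = 29  — 29 repeats.
That took 4 steps.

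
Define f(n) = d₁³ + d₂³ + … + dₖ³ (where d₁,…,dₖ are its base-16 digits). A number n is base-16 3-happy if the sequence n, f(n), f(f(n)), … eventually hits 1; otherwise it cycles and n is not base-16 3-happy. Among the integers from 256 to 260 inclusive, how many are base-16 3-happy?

256: 256 → 1  — base-16 3-happy
257: 257 → 2 → 8 → 512 → 8  — not base-16 3-happy
258: 258 → 9 → 729 → 2934 → 1890 → 567 → 378 → 1344 → 189 → 3528 → 4437 → 252 → 5103 → 6147 → 540 → 1737 → 2673 → 1344  — not base-16 3-happy
259: 259 → 28 → 1729 → 1945 → 1801 → 1072 → 91 → 1456 → 1456  — not base-16 3-happy
260: 260 → 65 → 65  — not base-16 3-happy
base-16 3-happy: 256

1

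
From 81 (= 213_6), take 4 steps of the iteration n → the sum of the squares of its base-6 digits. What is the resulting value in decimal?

81 = (2,1,3)_6 → 2² + 1² + 3² = 14
14 = (2,2)_6 → 2² + 2² = 8
8 = (1,2)_6 → 1² + 2² = 5
5 = (5)_6 → 5² = 25

25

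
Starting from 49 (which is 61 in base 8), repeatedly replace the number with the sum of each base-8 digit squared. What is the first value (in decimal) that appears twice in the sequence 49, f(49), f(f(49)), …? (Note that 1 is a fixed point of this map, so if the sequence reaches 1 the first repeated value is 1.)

49 = (6,1)_8 → 6² + 1² = 37
37 = (4,5)_8 → 4² + 5² = 41
41 = (5,1)_8 → 5² + 1² = 26
26 = (3,2)_8 → 3² + 2² = 13
13 = (1,5)_8 → 1² + 5² = 26  — 26 already appeared earlier.

26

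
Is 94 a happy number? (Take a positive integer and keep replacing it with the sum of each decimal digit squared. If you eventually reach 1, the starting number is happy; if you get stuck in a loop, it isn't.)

happy

94 → 9² + 4² = 81 + 16 = 97
97 → 9² + 7² = 81 + 49 = 130
130 → 1² + 3² + 0² = 1 + 9 + 0 = 10
10 → 1² + 0² = 1 + 0 = 1  — reached 1.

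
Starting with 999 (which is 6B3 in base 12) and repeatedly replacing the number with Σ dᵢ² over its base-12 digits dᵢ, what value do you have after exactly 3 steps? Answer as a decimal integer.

999 = (6,11,3)_12 → 6² + 11² + 3² = 166
166 = (1,1,10)_12 → 1² + 1² + 10² = 102
102 = (8,6)_12 → 8² + 6² = 100

100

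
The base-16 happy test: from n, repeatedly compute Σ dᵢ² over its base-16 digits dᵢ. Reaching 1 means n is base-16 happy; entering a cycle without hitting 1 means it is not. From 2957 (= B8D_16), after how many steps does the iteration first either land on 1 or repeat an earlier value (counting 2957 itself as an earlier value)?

2957 = (11,8,13)_16 → 11² + 8² + 13² = 121 + 64 + 169 = 354
354 = (1,6,2)_16 → 1² + 6² + 2² = 1 + 36 + 4 = 41
41 = (2,9)_16 → 2² + 9² = 4 + 81 = 85
85 = (5,5)_16 → 5² + 5² = 25 + 25 = 50
50 = (3,2)_16 → 3² + 2² = 9 + 4 = 13
13 = (13)_16 → 13² = 169
169 = (10,9)_16 → 10² + 9² = 100 + 81 = 181
181 = (11,5)_16 → 11² + 5² = 121 + 25 = 146
146 = (9,2)_16 → 9² + 2² = 81 + 4 = 85  — 85 repeats.
That took 9 steps.

9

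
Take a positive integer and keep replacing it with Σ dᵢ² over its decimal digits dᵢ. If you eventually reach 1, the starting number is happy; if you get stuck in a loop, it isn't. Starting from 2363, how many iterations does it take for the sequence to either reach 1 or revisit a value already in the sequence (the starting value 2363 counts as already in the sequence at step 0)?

9

2363 → 2² + 3² + 6² + 3² = 58
58 → 5² + 8² = 89
89 → 8² + 9² = 145
145 → 1² + 4² + 5² = 42
42 → 4² + 2² = 20
20 → 2² + 0² = 4
4 → 4² = 16
16 → 1² + 6² = 37
37 → 3² + 7² = 58  — 58 repeats.
That took 9 steps.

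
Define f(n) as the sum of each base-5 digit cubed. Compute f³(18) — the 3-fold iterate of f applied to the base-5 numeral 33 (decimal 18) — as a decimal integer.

80

18 = (3,3)_5 → 3³ + 3³ = 54
54 = (2,0,4)_5 → 2³ + 0³ + 4³ = 72
72 = (2,4,2)_5 → 2³ + 4³ + 2³ = 80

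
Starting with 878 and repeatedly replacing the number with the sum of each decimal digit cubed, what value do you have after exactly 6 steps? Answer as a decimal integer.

407

878 → 8³ + 7³ + 8³ = 512 + 343 + 512 = 1367
1367 → 1³ + 3³ + 6³ + 7³ = 1 + 27 + 216 + 343 = 587
587 → 5³ + 8³ + 7³ = 125 + 512 + 343 = 980
980 → 9³ + 8³ + 0³ = 729 + 512 + 0 = 1241
1241 → 1³ + 2³ + 4³ + 1³ = 1 + 8 + 64 + 1 = 74
74 → 7³ + 4³ = 343 + 64 = 407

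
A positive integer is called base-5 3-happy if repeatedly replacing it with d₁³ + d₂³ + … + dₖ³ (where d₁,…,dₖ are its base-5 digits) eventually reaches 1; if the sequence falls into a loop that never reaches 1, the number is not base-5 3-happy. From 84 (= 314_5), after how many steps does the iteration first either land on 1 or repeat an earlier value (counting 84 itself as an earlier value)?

6

84 = (3,1,4)_5 → 92
92 = (3,3,2)_5 → 62
62 = (2,2,2)_5 → 24
24 = (4,4)_5 → 128
128 = (1,0,0,3)_5 → 28
28 = (1,0,3)_5 → 28  — 28 repeats.
That took 6 steps.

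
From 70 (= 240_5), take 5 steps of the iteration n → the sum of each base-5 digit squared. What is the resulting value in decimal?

70 = (2,4,0)_5 → 2² + 4² + 0² = 4 + 16 + 0 = 20
20 = (4,0)_5 → 4² + 0² = 16 + 0 = 16
16 = (3,1)_5 → 3² + 1² = 9 + 1 = 10
10 = (2,0)_5 → 2² + 0² = 4 + 0 = 4
4 = (4)_5 → 4² = 16

16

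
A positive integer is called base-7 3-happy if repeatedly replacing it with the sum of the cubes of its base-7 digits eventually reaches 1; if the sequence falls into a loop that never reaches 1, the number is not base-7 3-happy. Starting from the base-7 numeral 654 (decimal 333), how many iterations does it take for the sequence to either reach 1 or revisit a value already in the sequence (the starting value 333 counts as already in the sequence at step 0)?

333 = (6,5,4)_7 → 6³ + 5³ + 4³ = 216 + 125 + 64 = 405
405 = (1,1,1,6)_7 → 1³ + 1³ + 1³ + 6³ = 1 + 1 + 1 + 216 = 219
219 = (4,3,2)_7 → 4³ + 3³ + 2³ = 64 + 27 + 8 = 99
99 = (2,0,1)_7 → 2³ + 0³ + 1³ = 8 + 0 + 1 = 9
9 = (1,2)_7 → 1³ + 2³ = 1 + 8 = 9  — 9 repeats.
That took 5 steps.

5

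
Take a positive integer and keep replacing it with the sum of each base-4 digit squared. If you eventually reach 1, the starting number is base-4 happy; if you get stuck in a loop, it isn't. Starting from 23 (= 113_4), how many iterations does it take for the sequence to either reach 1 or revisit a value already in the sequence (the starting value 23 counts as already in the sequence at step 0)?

23 = (1,1,3)_4 → 1² + 1² + 3² = 11
11 = (2,3)_4 → 2² + 3² = 13
13 = (3,1)_4 → 3² + 1² = 10
10 = (2,2)_4 → 2² + 2² = 8
8 = (2,0)_4 → 2² + 0² = 4
4 = (1,0)_4 → 1² + 0² = 1  — reached 1.
That took 6 steps.

6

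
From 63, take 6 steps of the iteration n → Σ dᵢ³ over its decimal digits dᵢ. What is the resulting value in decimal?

153

63 → 6³ + 3³ = 216 + 27 = 243
243 → 2³ + 4³ + 3³ = 8 + 64 + 27 = 99
99 → 9³ + 9³ = 729 + 729 = 1458
1458 → 1³ + 4³ + 5³ + 8³ = 1 + 64 + 125 + 512 = 702
702 → 7³ + 0³ + 2³ = 343 + 0 + 8 = 351
351 → 3³ + 5³ + 1³ = 27 + 125 + 1 = 153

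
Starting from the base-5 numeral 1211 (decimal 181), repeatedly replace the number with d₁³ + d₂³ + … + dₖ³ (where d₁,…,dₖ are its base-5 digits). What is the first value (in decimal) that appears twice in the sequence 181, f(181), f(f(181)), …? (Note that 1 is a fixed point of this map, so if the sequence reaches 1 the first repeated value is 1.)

9

181 = (1,2,1,1)_5 → 1³ + 2³ + 1³ + 1³ = 1 + 8 + 1 + 1 = 11
11 = (2,1)_5 → 2³ + 1³ = 8 + 1 = 9
9 = (1,4)_5 → 1³ + 4³ = 1 + 64 = 65
65 = (2,3,0)_5 → 2³ + 3³ + 0³ = 8 + 27 + 0 = 35
35 = (1,2,0)_5 → 1³ + 2³ + 0³ = 1 + 8 + 0 = 9  — 9 already appeared earlier.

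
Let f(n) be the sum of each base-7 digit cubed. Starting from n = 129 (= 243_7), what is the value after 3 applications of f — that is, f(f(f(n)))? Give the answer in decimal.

129 = (2,4,3)_7 → 2³ + 4³ + 3³ = 99
99 = (2,0,1)_7 → 2³ + 0³ + 1³ = 9
9 = (1,2)_7 → 1³ + 2³ = 9

9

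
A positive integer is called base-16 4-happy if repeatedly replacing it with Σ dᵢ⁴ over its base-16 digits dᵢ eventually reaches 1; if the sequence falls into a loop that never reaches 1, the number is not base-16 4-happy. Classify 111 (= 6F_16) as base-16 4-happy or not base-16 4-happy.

base-16 4-happy

111 = (6,15)_16 → 6⁴ + 15⁴ = 51921
51921 = (12,10,13,1)_16 → 12⁴ + 10⁴ + 13⁴ + 1⁴ = 59298
59298 = (14,7,10,2)_16 → 14⁴ + 7⁴ + 10⁴ + 2⁴ = 50833
50833 = (12,6,9,1)_16 → 12⁴ + 6⁴ + 9⁴ + 1⁴ = 28594
28594 = (6,15,11,2)_16 → 6⁴ + 15⁴ + 11⁴ + 2⁴ = 66578
66578 = (1,0,4,1,2)_16 → 1⁴ + 0⁴ + 4⁴ + 1⁴ + 2⁴ = 274
274 = (1,1,2)_16 → 1⁴ + 1⁴ + 2⁴ = 18
18 = (1,2)_16 → 1⁴ + 2⁴ = 17
17 = (1,1)_16 → 1⁴ + 1⁴ = 2
2 = (2)_16 → 2⁴ = 16
16 = (1,0)_16 → 1⁴ + 0⁴ = 1  — reached 1.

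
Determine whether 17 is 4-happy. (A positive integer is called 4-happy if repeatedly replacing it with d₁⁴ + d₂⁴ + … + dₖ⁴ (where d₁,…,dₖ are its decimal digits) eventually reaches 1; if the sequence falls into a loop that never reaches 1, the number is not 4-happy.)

17 → 1⁴ + 7⁴ = 1 + 2401 = 2402
2402 → 2⁴ + 4⁴ + 0⁴ + 2⁴ = 16 + 256 + 0 + 16 = 288
288 → 2⁴ + 8⁴ + 8⁴ = 16 + 4096 + 4096 = 8208
8208 → 8⁴ + 2⁴ + 0⁴ + 8⁴ = 4096 + 16 + 0 + 4096 = 8208  — 8208 already seen; the sequence cycles without reaching 1.

not 4-happy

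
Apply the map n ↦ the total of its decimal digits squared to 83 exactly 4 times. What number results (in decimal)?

83 → 8² + 3² = 64 + 9 = 73
73 → 7² + 3² = 49 + 9 = 58
58 → 5² + 8² = 25 + 64 = 89
89 → 8² + 9² = 64 + 81 = 145

145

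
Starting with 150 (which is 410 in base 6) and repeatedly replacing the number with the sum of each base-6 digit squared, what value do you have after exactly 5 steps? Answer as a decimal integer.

150 = (4,1,0)_6 → 4² + 1² + 0² = 16 + 1 + 0 = 17
17 = (2,5)_6 → 2² + 5² = 4 + 25 = 29
29 = (4,5)_6 → 4² + 5² = 16 + 25 = 41
41 = (1,0,5)_6 → 1² + 0² + 5² = 1 + 0 + 25 = 26
26 = (4,2)_6 → 4² + 2² = 16 + 4 = 20

20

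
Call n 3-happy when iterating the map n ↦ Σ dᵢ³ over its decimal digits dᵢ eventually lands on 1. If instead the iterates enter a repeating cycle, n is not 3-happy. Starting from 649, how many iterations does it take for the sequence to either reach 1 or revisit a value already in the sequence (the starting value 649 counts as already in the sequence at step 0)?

4

649 → 6³ + 4³ + 9³ = 216 + 64 + 729 = 1009
1009 → 1³ + 0³ + 0³ + 9³ = 1 + 0 + 0 + 729 = 730
730 → 7³ + 3³ + 0³ = 343 + 27 + 0 = 370
370 → 3³ + 7³ + 0³ = 27 + 343 + 0 = 370  — 370 repeats.
That took 4 steps.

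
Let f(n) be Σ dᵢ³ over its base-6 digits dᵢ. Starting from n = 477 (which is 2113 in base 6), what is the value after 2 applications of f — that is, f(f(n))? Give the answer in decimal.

477 = (2,1,1,3)_6 → 2³ + 1³ + 1³ + 3³ = 8 + 1 + 1 + 27 = 37
37 = (1,0,1)_6 → 1³ + 0³ + 1³ = 1 + 0 + 1 = 2

2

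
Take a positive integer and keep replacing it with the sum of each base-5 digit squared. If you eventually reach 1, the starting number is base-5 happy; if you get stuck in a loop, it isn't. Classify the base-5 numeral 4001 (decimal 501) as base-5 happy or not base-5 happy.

501 = (4,0,0,1)_5 → 4² + 0² + 0² + 1² = 16 + 0 + 0 + 1 = 17
17 = (3,2)_5 → 3² + 2² = 9 + 4 = 13
13 = (2,3)_5 → 2² + 3² = 4 + 9 = 13  — 13 already seen; the sequence cycles without reaching 1.

not base-5 happy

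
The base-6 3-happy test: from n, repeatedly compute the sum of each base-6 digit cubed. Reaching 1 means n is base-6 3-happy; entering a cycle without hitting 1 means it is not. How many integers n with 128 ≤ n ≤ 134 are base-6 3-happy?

5

128: 128 → 62 → 73 → 9 → 28 → 128  — not base-6 3-happy
129: 129 → 81 → 36 → 1  — base-6 3-happy
130: 130 → 118 → 92 → 43 → 3 → 27 → 91 → 36 → 1  — base-6 3-happy
131: 131 → 179 → 314 → 81 → 36 → 1  — base-6 3-happy
132: 132 → 91 → 36 → 1  — base-6 3-happy
133: 133 → 92 → 43 → 3 → 27 → 91 → 36 → 1  — base-6 3-happy
134: 134 → 99 → 99  — not base-6 3-happy
base-6 3-happy: 129, 130, 131, 132, 133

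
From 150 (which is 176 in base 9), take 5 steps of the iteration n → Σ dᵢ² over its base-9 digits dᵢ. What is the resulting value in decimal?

150 = (1,7,6)_9 → 1² + 7² + 6² = 86
86 = (1,0,5)_9 → 1² + 0² + 5² = 26
26 = (2,8)_9 → 2² + 8² = 68
68 = (7,5)_9 → 7² + 5² = 74
74 = (8,2)_9 → 8² + 2² = 68

68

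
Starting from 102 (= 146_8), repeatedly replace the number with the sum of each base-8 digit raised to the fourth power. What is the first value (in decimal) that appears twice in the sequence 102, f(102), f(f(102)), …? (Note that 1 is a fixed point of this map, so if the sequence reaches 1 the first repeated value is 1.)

273

102 = (1,4,6)_8 → 1⁴ + 4⁴ + 6⁴ = 1 + 256 + 1296 = 1553
1553 = (3,0,2,1)_8 → 3⁴ + 0⁴ + 2⁴ + 1⁴ = 81 + 0 + 16 + 1 = 98
98 = (1,4,2)_8 → 1⁴ + 4⁴ + 2⁴ = 1 + 256 + 16 = 273
273 = (4,2,1)_8 → 4⁴ + 2⁴ + 1⁴ = 256 + 16 + 1 = 273  — 273 already appeared earlier.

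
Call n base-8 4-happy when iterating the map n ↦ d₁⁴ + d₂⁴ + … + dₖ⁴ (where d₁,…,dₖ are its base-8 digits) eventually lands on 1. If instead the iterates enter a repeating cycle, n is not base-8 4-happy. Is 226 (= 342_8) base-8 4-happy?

226 = (3,4,2)_8 → 3⁴ + 4⁴ + 2⁴ = 353
353 = (5,4,1)_8 → 5⁴ + 4⁴ + 1⁴ = 882
882 = (1,5,6,2)_8 → 1⁴ + 5⁴ + 6⁴ + 2⁴ = 1938
1938 = (3,6,2,2)_8 → 3⁴ + 6⁴ + 2⁴ + 2⁴ = 1409
1409 = (2,6,0,1)_8 → 2⁴ + 6⁴ + 0⁴ + 1⁴ = 1313
1313 = (2,4,4,1)_8 → 2⁴ + 4⁴ + 4⁴ + 1⁴ = 529
529 = (1,0,2,1)_8 → 1⁴ + 0⁴ + 2⁴ + 1⁴ = 18
18 = (2,2)_8 → 2⁴ + 2⁴ = 32
32 = (4,0)_8 → 4⁴ + 0⁴ = 256
256 = (4,0,0)_8 → 4⁴ + 0⁴ + 0⁴ = 256  — 256 already seen; the sequence cycles without reaching 1.

not base-8 4-happy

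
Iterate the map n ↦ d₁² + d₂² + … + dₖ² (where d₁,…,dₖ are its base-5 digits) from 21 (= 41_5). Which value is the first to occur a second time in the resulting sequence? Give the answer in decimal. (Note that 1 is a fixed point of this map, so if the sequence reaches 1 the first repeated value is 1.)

21 = (4,1)_5 → 4² + 1² = 16 + 1 = 17
17 = (3,2)_5 → 3² + 2² = 9 + 4 = 13
13 = (2,3)_5 → 2² + 3² = 4 + 9 = 13  — 13 already appeared earlier.

13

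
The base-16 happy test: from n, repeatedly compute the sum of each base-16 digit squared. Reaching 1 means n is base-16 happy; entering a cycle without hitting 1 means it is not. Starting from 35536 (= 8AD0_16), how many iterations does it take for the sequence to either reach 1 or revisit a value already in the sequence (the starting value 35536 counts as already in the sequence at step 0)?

13

35536 = (8,10,13,0)_16 → 333
333 = (1,4,13)_16 → 186
186 = (11,10)_16 → 221
221 = (13,13)_16 → 338
338 = (1,5,2)_16 → 30
30 = (1,14)_16 → 197
197 = (12,5)_16 → 169
169 = (10,9)_16 → 181
181 = (11,5)_16 → 146
146 = (9,2)_16 → 85
85 = (5,5)_16 → 50
50 = (3,2)_16 → 13
13 = (13)_16 → 169  — 169 repeats.
That took 13 steps.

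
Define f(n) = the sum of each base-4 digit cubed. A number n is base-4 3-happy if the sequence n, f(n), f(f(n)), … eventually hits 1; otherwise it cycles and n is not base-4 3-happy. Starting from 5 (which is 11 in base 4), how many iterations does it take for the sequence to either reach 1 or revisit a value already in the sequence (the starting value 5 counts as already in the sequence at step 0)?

3

5 = (1,1)_4 → 2
2 = (2)_4 → 8
8 = (2,0)_4 → 8  — 8 repeats.
That took 3 steps.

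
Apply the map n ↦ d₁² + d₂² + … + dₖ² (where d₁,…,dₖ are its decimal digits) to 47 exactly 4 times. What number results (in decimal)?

58

47 → 65
65 → 61
61 → 37
37 → 58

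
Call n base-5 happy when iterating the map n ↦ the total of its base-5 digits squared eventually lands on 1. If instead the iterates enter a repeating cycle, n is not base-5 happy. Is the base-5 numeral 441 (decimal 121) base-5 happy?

base-5 happy

121 = (4,4,1)_5 → 4² + 4² + 1² = 33
33 = (1,1,3)_5 → 1² + 1² + 3² = 11
11 = (2,1)_5 → 2² + 1² = 5
5 = (1,0)_5 → 1² + 0² = 1  — reached 1.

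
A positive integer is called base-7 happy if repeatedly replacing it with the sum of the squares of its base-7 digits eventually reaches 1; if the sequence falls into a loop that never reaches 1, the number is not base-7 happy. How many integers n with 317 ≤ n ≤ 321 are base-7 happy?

1

317: 317 → 49 → 1  — base-7 happy
318: 318 → 54 → 26 → 34 → 52 → 10 → 10  — not base-7 happy
319: 319 → 61 → 27 → 45 → 45  — not base-7 happy
320: 320 → 70 → 10 → 10  — not base-7 happy
321: 321 → 81 → 33 → 41 → 61 → 27 → 45 → 45  — not base-7 happy
base-7 happy: 317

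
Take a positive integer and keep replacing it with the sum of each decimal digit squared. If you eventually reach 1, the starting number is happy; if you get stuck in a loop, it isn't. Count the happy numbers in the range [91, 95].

2

91: 91 → 82 → 68 → 100 → 1  (reaches 1)
92: 92 → 85 → 89 → 145 → 42 → 20 → 4 → 16 → 37 → 58 → 89  (repeats 89)
93: 93 → 90 → 81 → 65 → 61 → 37 → 58 → 89 → 145 → 42 → 20 → 4 → 16 → 37  (repeats 37)
94: 94 → 97 → 130 → 10 → 1  (reaches 1)
95: 95 → 106 → 37 → 58 → 89 → 145 → 42 → 20 → 4 → 16 → 37  (repeats 37)
happy: 91, 94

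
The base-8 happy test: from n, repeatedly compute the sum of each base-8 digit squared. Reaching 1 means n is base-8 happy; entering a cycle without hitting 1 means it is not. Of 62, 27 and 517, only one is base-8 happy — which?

62: 62 → 85 → 30 → 45 → 50 → 40 → 25 → 10 → 5 → 25  — repeats 25 (not base-8 happy)
27: 27 → 18 → 8 → 1  — reaches 1 (base-8 happy)
517: 517 → 26 → 13 → 26  — repeats 26 (not base-8 happy)

27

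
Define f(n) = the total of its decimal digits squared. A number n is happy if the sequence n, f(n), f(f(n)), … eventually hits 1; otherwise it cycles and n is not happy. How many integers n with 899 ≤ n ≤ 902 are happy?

899: 899 → 226 → 44 → 32 → 13 → 10 → 1  (reaches 1)
900: 900 → 81 → 65 → 61 → 37 → 58 → 89 → 145 → 42 → 20 → 4 → 16 → 37  (repeats 37)
901: 901 → 82 → 68 → 100 → 1  (reaches 1)
902: 902 → 85 → 89 → 145 → 42 → 20 → 4 → 16 → 37 → 58 → 89  (repeats 89)
happy: 899, 901

2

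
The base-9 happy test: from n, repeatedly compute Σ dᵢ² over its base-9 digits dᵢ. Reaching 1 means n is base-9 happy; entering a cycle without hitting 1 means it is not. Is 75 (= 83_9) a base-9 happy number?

not base-9 happy

75 = (8,3)_9 → 8² + 3² = 64 + 9 = 73
73 = (8,1)_9 → 8² + 1² = 64 + 1 = 65
65 = (7,2)_9 → 7² + 2² = 49 + 4 = 53
53 = (5,8)_9 → 5² + 8² = 25 + 64 = 89
89 = (1,0,8)_9 → 1² + 0² + 8² = 1 + 0 + 64 = 65  — 65 already seen; the sequence cycles without reaching 1.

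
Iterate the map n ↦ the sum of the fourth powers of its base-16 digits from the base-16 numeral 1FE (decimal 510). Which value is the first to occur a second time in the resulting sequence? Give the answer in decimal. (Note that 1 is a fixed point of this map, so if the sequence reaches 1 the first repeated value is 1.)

1

510 = (1,15,14)_16 → 1⁴ + 15⁴ + 14⁴ = 89042
89042 = (1,5,11,13,2)_16 → 1⁴ + 5⁴ + 11⁴ + 13⁴ + 2⁴ = 43844
43844 = (10,11,4,4)_16 → 10⁴ + 11⁴ + 4⁴ + 4⁴ = 25153
25153 = (6,2,4,1)_16 → 6⁴ + 2⁴ + 4⁴ + 1⁴ = 1569
1569 = (6,2,1)_16 → 6⁴ + 2⁴ + 1⁴ = 1313
1313 = (5,2,1)_16 → 5⁴ + 2⁴ + 1⁴ = 642
642 = (2,8,2)_16 → 2⁴ + 8⁴ + 2⁴ = 4128
4128 = (1,0,2,0)_16 → 1⁴ + 0⁴ + 2⁴ + 0⁴ = 17
17 = (1,1)_16 → 1⁴ + 1⁴ = 2
2 = (2)_16 → 2⁴ = 16
16 = (1,0)_16 → 1⁴ + 0⁴ = 1  — reached the fixed point 1.
1 → 1, so 1 is the first repeated value.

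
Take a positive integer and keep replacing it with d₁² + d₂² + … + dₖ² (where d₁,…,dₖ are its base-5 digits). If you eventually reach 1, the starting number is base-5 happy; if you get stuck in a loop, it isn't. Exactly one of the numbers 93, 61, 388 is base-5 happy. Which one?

93

93: 93 → 27 → 5 → 1  — reaches 1 (base-5 happy)
61: 61 → 9 → 17 → 13 → 13  — repeats 13 (not base-5 happy)
388: 388 → 22 → 20 → 16 → 10 → 4 → 16  — repeats 16 (not base-5 happy)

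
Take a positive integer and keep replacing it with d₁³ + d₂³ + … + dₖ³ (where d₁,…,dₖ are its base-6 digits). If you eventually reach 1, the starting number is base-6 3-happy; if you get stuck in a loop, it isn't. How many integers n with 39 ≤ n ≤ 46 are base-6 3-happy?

2

39: 39 → 28 → 128 → 62 → 73 → 9 → 28  (repeats 28)
40: 40 → 65 → 190 → 190  (repeats 190)
41: 41 → 126 → 54 → 28 → 128 → 62 → 73 → 9 → 28  (repeats 28)
42: 42 → 2 → 8 → 9 → 28 → 128 → 62 → 73 → 9  (repeats 9)
43: 43 → 3 → 27 → 91 → 36 → 1  (reaches 1)
44: 44 → 10 → 65 → 190 → 190  (repeats 190)
45: 45 → 29 → 189 → 153 → 92 → 43 → 3 → 27 → 91 → 36 → 1  (reaches 1)
46: 46 → 66 → 126 → 54 → 28 → 128 → 62 → 73 → 9 → 28  (repeats 28)
base-6 3-happy: 43, 45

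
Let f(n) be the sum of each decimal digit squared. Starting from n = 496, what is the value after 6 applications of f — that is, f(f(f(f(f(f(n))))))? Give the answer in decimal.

496 → 4² + 9² + 6² = 133
133 → 1² + 3² + 3² = 19
19 → 1² + 9² = 82
82 → 8² + 2² = 68
68 → 6² + 8² = 100
100 → 1² + 0² + 0² = 1

1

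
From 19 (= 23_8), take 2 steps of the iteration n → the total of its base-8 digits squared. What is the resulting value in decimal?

19 = (2,3)_8 → 2² + 3² = 4 + 9 = 13
13 = (1,5)_8 → 1² + 5² = 1 + 25 = 26

26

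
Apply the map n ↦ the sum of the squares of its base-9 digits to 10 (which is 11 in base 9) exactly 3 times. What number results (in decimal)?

10 = (1,1)_9 → 2
2 = (2)_9 → 4
4 = (4)_9 → 16

16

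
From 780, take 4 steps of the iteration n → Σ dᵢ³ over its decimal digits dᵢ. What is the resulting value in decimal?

684

780 → 7³ + 8³ + 0³ = 343 + 512 + 0 = 855
855 → 8³ + 5³ + 5³ = 512 + 125 + 125 = 762
762 → 7³ + 6³ + 2³ = 343 + 216 + 8 = 567
567 → 5³ + 6³ + 7³ = 125 + 216 + 343 = 684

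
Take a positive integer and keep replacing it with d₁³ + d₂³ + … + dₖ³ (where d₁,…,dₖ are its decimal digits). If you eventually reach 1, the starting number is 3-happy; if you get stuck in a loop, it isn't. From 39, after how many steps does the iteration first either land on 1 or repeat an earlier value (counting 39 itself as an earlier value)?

39 → 3³ + 9³ = 27 + 729 = 756
756 → 7³ + 5³ + 6³ = 343 + 125 + 216 = 684
684 → 6³ + 8³ + 4³ = 216 + 512 + 64 = 792
792 → 7³ + 9³ + 2³ = 343 + 729 + 8 = 1080
1080 → 1³ + 0³ + 8³ + 0³ = 1 + 0 + 512 + 0 = 513
513 → 5³ + 1³ + 3³ = 125 + 1 + 27 = 153
153 → 1³ + 5³ + 3³ = 1 + 125 + 27 = 153  — 153 repeats.
That took 7 steps.

7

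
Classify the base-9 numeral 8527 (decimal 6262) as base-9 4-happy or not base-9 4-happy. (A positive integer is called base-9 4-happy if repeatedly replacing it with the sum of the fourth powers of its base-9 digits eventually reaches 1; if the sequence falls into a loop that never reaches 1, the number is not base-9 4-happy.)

6262 = (8,5,2,7)_9 → 8⁴ + 5⁴ + 2⁴ + 7⁴ = 4096 + 625 + 16 + 2401 = 7138
7138 = (1,0,7,1,1)_9 → 1⁴ + 0⁴ + 7⁴ + 1⁴ + 1⁴ = 1 + 0 + 2401 + 1 + 1 = 2404
2404 = (3,2,6,1)_9 → 3⁴ + 2⁴ + 6⁴ + 1⁴ = 81 + 16 + 1296 + 1 = 1394
1394 = (1,8,1,8)_9 → 1⁴ + 8⁴ + 1⁴ + 8⁴ = 1 + 4096 + 1 + 4096 = 8194
8194 = (1,2,2,1,4)_9 → 1⁴ + 2⁴ + 2⁴ + 1⁴ + 4⁴ = 1 + 16 + 16 + 1 + 256 = 290
290 = (3,5,2)_9 → 3⁴ + 5⁴ + 2⁴ = 81 + 625 + 16 = 722
722 = (8,8,2)_9 → 8⁴ + 8⁴ + 2⁴ = 4096 + 4096 + 16 = 8208
8208 = (1,2,2,3,0)_9 → 1⁴ + 2⁴ + 2⁴ + 3⁴ + 0⁴ = 1 + 16 + 16 + 81 + 0 = 114
114 = (1,3,6)_9 → 1⁴ + 3⁴ + 6⁴ = 1 + 81 + 1296 = 1378
1378 = (1,8,0,1)_9 → 1⁴ + 8⁴ + 0⁴ + 1⁴ = 1 + 4096 + 0 + 1 = 4098
4098 = (5,5,5,3)_9 → 5⁴ + 5⁴ + 5⁴ + 3⁴ = 625 + 625 + 625 + 81 = 1956
1956 = (2,6,1,3)_9 → 2⁴ + 6⁴ + 1⁴ + 3⁴ = 16 + 1296 + 1 + 81 = 1394  — 1394 already seen; the sequence cycles without reaching 1.

not base-9 4-happy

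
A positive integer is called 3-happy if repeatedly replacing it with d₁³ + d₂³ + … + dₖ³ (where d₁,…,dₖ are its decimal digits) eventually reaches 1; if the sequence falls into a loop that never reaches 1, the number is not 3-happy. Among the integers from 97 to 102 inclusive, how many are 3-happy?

1

97: 97 → 1072 → 352 → 160 → 217 → 352  (repeats 352)
98: 98 → 1241 → 74 → 407 → 407  (repeats 407)
99: 99 → 1458 → 702 → 351 → 153 → 153  (repeats 153)
100: 100 → 1  (reaches 1)
101: 101 → 2 → 8 → 512 → 134 → 92 → 737 → 713 → 371 → 371  (repeats 371)
102: 102 → 9 → 729 → 1080 → 513 → 153 → 153  (repeats 153)
3-happy: 100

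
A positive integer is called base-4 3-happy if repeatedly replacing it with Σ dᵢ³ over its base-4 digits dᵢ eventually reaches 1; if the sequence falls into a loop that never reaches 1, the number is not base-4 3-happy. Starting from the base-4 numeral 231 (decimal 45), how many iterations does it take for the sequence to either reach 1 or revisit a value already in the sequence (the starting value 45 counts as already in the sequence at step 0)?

3

45 = (2,3,1)_4 → 2³ + 3³ + 1³ = 8 + 27 + 1 = 36
36 = (2,1,0)_4 → 2³ + 1³ + 0³ = 8 + 1 + 0 = 9
9 = (2,1)_4 → 2³ + 1³ = 8 + 1 = 9  — 9 repeats.
That took 3 steps.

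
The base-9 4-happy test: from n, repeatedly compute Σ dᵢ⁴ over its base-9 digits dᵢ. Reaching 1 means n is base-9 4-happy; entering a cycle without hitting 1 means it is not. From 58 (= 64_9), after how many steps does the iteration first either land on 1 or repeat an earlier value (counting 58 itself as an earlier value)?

58 = (6,4)_9 → 6⁴ + 4⁴ = 1552
1552 = (2,1,1,4)_9 → 2⁴ + 1⁴ + 1⁴ + 4⁴ = 274
274 = (3,3,4)_9 → 3⁴ + 3⁴ + 4⁴ = 418
418 = (5,1,4)_9 → 5⁴ + 1⁴ + 4⁴ = 882
882 = (1,1,8,0)_9 → 1⁴ + 1⁴ + 8⁴ + 0⁴ = 4098
4098 = (5,5,5,3)_9 → 5⁴ + 5⁴ + 5⁴ + 3⁴ = 1956
1956 = (2,6,1,3)_9 → 2⁴ + 6⁴ + 1⁴ + 3⁴ = 1394
1394 = (1,8,1,8)_9 → 1⁴ + 8⁴ + 1⁴ + 8⁴ = 8194
8194 = (1,2,2,1,4)_9 → 1⁴ + 2⁴ + 2⁴ + 1⁴ + 4⁴ = 290
290 = (3,5,2)_9 → 3⁴ + 5⁴ + 2⁴ = 722
722 = (8,8,2)_9 → 8⁴ + 8⁴ + 2⁴ = 8208
8208 = (1,2,2,3,0)_9 → 1⁴ + 2⁴ + 2⁴ + 3⁴ + 0⁴ = 114
114 = (1,3,6)_9 → 1⁴ + 3⁴ + 6⁴ = 1378
1378 = (1,8,0,1)_9 → 1⁴ + 8⁴ + 0⁴ + 1⁴ = 4098  — 4098 repeats.
That took 14 steps.

14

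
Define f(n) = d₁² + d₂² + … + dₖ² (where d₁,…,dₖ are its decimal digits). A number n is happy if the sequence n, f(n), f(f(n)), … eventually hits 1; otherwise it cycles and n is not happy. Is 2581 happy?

happy

2581 → 2² + 5² + 8² + 1² = 94
94 → 9² + 4² = 97
97 → 9² + 7² = 130
130 → 1² + 3² + 0² = 10
10 → 1² + 0² = 1  — reached 1.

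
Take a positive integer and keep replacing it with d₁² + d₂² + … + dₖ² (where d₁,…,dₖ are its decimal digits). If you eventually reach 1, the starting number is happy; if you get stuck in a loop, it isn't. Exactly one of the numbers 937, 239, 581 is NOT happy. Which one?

581

937: 937 → 139 → 91 → 82 → 68 → 100 → 1  — reaches 1 (happy)
239: 239 → 94 → 97 → 130 → 10 → 1  — reaches 1 (happy)
581: 581 → 90 → 81 → 65 → 61 → 37 → 58 → 89 → 145 → 42 → 20 → 4 → 16 → 37  — repeats 37 (not happy)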